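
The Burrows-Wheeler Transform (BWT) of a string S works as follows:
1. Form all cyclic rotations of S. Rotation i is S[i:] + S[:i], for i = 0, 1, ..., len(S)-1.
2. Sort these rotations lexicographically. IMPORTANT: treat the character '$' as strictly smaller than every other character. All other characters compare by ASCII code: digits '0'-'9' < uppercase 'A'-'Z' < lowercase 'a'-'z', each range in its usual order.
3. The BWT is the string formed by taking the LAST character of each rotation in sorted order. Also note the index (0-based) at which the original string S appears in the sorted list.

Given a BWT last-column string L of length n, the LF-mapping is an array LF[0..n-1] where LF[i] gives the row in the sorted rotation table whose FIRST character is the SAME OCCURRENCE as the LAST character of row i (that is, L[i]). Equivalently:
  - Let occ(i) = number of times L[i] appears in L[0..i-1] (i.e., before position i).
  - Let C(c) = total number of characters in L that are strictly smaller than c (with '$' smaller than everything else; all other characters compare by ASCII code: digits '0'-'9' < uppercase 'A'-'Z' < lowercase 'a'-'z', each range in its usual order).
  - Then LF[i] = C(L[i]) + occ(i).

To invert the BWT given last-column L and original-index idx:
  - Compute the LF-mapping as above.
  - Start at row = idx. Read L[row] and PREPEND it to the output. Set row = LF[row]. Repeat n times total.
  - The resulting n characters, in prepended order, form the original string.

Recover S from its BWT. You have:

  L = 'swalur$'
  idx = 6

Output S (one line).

Answer: walrus$

Derivation:
LF mapping: 4 6 1 2 5 3 0
Walk LF starting at row 6, prepending L[row]:
  step 1: row=6, L[6]='$', prepend. Next row=LF[6]=0
  step 2: row=0, L[0]='s', prepend. Next row=LF[0]=4
  step 3: row=4, L[4]='u', prepend. Next row=LF[4]=5
  step 4: row=5, L[5]='r', prepend. Next row=LF[5]=3
  step 5: row=3, L[3]='l', prepend. Next row=LF[3]=2
  step 6: row=2, L[2]='a', prepend. Next row=LF[2]=1
  step 7: row=1, L[1]='w', prepend. Next row=LF[1]=6
Reversed output: walrus$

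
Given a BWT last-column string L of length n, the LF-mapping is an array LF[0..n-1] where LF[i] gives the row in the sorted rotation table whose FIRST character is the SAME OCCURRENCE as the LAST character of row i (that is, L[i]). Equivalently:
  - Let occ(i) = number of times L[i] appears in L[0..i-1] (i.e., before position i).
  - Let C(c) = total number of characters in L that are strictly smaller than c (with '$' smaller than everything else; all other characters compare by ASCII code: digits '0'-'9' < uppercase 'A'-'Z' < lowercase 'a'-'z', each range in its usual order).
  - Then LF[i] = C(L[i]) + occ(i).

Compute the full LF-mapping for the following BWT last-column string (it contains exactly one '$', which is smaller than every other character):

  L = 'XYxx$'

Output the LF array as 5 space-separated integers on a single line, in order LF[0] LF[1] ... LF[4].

Char counts: '$':1, 'X':1, 'Y':1, 'x':2
C (first-col start): C('$')=0, C('X')=1, C('Y')=2, C('x')=3
L[0]='X': occ=0, LF[0]=C('X')+0=1+0=1
L[1]='Y': occ=0, LF[1]=C('Y')+0=2+0=2
L[2]='x': occ=0, LF[2]=C('x')+0=3+0=3
L[3]='x': occ=1, LF[3]=C('x')+1=3+1=4
L[4]='$': occ=0, LF[4]=C('$')+0=0+0=0

Answer: 1 2 3 4 0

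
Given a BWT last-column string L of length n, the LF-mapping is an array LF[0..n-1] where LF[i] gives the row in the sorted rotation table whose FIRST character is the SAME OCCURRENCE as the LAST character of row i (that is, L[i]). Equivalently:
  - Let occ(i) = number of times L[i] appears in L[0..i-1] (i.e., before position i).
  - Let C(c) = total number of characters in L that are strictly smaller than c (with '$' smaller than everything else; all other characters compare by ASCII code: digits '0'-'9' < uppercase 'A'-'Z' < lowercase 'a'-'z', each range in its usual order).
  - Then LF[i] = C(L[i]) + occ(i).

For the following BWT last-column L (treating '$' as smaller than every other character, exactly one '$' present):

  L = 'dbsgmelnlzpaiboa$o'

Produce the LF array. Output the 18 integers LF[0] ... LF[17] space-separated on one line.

Char counts: '$':1, 'a':2, 'b':2, 'd':1, 'e':1, 'g':1, 'i':1, 'l':2, 'm':1, 'n':1, 'o':2, 'p':1, 's':1, 'z':1
C (first-col start): C('$')=0, C('a')=1, C('b')=3, C('d')=5, C('e')=6, C('g')=7, C('i')=8, C('l')=9, C('m')=11, C('n')=12, C('o')=13, C('p')=15, C('s')=16, C('z')=17
L[0]='d': occ=0, LF[0]=C('d')+0=5+0=5
L[1]='b': occ=0, LF[1]=C('b')+0=3+0=3
L[2]='s': occ=0, LF[2]=C('s')+0=16+0=16
L[3]='g': occ=0, LF[3]=C('g')+0=7+0=7
L[4]='m': occ=0, LF[4]=C('m')+0=11+0=11
L[5]='e': occ=0, LF[5]=C('e')+0=6+0=6
L[6]='l': occ=0, LF[6]=C('l')+0=9+0=9
L[7]='n': occ=0, LF[7]=C('n')+0=12+0=12
L[8]='l': occ=1, LF[8]=C('l')+1=9+1=10
L[9]='z': occ=0, LF[9]=C('z')+0=17+0=17
L[10]='p': occ=0, LF[10]=C('p')+0=15+0=15
L[11]='a': occ=0, LF[11]=C('a')+0=1+0=1
L[12]='i': occ=0, LF[12]=C('i')+0=8+0=8
L[13]='b': occ=1, LF[13]=C('b')+1=3+1=4
L[14]='o': occ=0, LF[14]=C('o')+0=13+0=13
L[15]='a': occ=1, LF[15]=C('a')+1=1+1=2
L[16]='$': occ=0, LF[16]=C('$')+0=0+0=0
L[17]='o': occ=1, LF[17]=C('o')+1=13+1=14

Answer: 5 3 16 7 11 6 9 12 10 17 15 1 8 4 13 2 0 14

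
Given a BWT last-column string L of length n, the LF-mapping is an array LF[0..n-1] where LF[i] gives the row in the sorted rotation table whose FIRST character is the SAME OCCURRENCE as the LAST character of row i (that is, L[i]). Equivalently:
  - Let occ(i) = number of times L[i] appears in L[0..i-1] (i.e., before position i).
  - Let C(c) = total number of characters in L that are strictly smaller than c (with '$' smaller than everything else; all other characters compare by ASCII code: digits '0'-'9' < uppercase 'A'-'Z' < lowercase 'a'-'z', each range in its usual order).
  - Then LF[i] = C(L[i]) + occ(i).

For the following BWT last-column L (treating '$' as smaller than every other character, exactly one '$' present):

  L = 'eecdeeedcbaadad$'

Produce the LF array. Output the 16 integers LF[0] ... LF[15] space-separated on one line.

Answer: 11 12 5 7 13 14 15 8 6 4 1 2 9 3 10 0

Derivation:
Char counts: '$':1, 'a':3, 'b':1, 'c':2, 'd':4, 'e':5
C (first-col start): C('$')=0, C('a')=1, C('b')=4, C('c')=5, C('d')=7, C('e')=11
L[0]='e': occ=0, LF[0]=C('e')+0=11+0=11
L[1]='e': occ=1, LF[1]=C('e')+1=11+1=12
L[2]='c': occ=0, LF[2]=C('c')+0=5+0=5
L[3]='d': occ=0, LF[3]=C('d')+0=7+0=7
L[4]='e': occ=2, LF[4]=C('e')+2=11+2=13
L[5]='e': occ=3, LF[5]=C('e')+3=11+3=14
L[6]='e': occ=4, LF[6]=C('e')+4=11+4=15
L[7]='d': occ=1, LF[7]=C('d')+1=7+1=8
L[8]='c': occ=1, LF[8]=C('c')+1=5+1=6
L[9]='b': occ=0, LF[9]=C('b')+0=4+0=4
L[10]='a': occ=0, LF[10]=C('a')+0=1+0=1
L[11]='a': occ=1, LF[11]=C('a')+1=1+1=2
L[12]='d': occ=2, LF[12]=C('d')+2=7+2=9
L[13]='a': occ=2, LF[13]=C('a')+2=1+2=3
L[14]='d': occ=3, LF[14]=C('d')+3=7+3=10
L[15]='$': occ=0, LF[15]=C('$')+0=0+0=0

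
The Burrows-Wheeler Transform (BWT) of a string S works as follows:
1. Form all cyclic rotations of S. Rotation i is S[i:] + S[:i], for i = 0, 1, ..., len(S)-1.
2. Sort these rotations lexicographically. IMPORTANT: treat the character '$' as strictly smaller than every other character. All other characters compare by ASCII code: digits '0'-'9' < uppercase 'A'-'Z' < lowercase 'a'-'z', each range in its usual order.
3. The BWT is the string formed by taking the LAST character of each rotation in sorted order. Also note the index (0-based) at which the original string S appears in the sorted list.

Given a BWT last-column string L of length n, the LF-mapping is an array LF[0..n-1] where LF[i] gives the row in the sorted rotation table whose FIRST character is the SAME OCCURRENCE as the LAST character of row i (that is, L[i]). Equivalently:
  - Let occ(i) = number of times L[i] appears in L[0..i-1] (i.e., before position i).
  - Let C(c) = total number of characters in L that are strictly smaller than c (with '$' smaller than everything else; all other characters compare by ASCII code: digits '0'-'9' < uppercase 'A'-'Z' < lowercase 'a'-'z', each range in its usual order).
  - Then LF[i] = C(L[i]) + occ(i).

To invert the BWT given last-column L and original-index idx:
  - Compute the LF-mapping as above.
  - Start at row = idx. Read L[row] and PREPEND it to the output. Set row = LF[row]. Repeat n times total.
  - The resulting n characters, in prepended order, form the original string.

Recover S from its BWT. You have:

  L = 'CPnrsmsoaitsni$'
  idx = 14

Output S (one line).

Answer: transmissionPC$

Derivation:
LF mapping: 1 2 7 10 11 6 12 9 3 4 14 13 8 5 0
Walk LF starting at row 14, prepending L[row]:
  step 1: row=14, L[14]='$', prepend. Next row=LF[14]=0
  step 2: row=0, L[0]='C', prepend. Next row=LF[0]=1
  step 3: row=1, L[1]='P', prepend. Next row=LF[1]=2
  step 4: row=2, L[2]='n', prepend. Next row=LF[2]=7
  step 5: row=7, L[7]='o', prepend. Next row=LF[7]=9
  step 6: row=9, L[9]='i', prepend. Next row=LF[9]=4
  step 7: row=4, L[4]='s', prepend. Next row=LF[4]=11
  step 8: row=11, L[11]='s', prepend. Next row=LF[11]=13
  step 9: row=13, L[13]='i', prepend. Next row=LF[13]=5
  step 10: row=5, L[5]='m', prepend. Next row=LF[5]=6
  step 11: row=6, L[6]='s', prepend. Next row=LF[6]=12
  step 12: row=12, L[12]='n', prepend. Next row=LF[12]=8
  step 13: row=8, L[8]='a', prepend. Next row=LF[8]=3
  step 14: row=3, L[3]='r', prepend. Next row=LF[3]=10
  step 15: row=10, L[10]='t', prepend. Next row=LF[10]=14
Reversed output: transmissionPC$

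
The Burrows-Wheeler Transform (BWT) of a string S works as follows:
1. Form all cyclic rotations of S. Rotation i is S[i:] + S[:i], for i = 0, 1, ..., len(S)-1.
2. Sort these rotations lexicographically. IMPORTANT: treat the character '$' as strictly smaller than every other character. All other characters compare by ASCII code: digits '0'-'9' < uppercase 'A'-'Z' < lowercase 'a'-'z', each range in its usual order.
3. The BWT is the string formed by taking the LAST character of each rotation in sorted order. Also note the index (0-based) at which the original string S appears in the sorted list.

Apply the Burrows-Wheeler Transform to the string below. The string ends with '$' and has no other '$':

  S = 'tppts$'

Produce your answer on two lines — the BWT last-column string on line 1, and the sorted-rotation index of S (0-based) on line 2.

Answer: stpt$p
4

Derivation:
All 6 rotations (rotation i = S[i:]+S[:i]):
  rot[0] = tppts$
  rot[1] = ppts$t
  rot[2] = pts$tp
  rot[3] = ts$tpp
  rot[4] = s$tppt
  rot[5] = $tppts
Sorted (with $ < everything):
  sorted[0] = $tppts  (last char: 's')
  sorted[1] = ppts$t  (last char: 't')
  sorted[2] = pts$tp  (last char: 'p')
  sorted[3] = s$tppt  (last char: 't')
  sorted[4] = tppts$  (last char: '$')
  sorted[5] = ts$tpp  (last char: 'p')
Last column: stpt$p
Original string S is at sorted index 4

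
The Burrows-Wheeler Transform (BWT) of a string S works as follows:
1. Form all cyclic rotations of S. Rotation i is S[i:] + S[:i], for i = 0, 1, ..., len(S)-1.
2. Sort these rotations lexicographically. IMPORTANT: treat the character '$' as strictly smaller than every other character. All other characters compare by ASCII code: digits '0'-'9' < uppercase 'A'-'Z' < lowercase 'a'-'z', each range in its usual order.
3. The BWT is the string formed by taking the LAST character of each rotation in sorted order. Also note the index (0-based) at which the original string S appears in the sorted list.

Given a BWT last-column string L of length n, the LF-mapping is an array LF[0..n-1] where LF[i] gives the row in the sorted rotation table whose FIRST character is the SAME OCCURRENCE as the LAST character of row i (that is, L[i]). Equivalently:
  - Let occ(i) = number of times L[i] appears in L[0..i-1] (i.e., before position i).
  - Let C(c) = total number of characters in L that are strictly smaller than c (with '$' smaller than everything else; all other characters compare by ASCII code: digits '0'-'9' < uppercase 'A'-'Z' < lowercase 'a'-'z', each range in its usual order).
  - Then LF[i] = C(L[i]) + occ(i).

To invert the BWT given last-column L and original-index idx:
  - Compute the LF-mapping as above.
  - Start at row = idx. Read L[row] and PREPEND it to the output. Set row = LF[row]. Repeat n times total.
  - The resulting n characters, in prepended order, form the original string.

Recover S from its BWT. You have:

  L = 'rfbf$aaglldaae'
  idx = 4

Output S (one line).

LF mapping: 13 8 5 9 0 1 2 10 11 12 6 3 4 7
Walk LF starting at row 4, prepending L[row]:
  step 1: row=4, L[4]='$', prepend. Next row=LF[4]=0
  step 2: row=0, L[0]='r', prepend. Next row=LF[0]=13
  step 3: row=13, L[13]='e', prepend. Next row=LF[13]=7
  step 4: row=7, L[7]='g', prepend. Next row=LF[7]=10
  step 5: row=10, L[10]='d', prepend. Next row=LF[10]=6
  step 6: row=6, L[6]='a', prepend. Next row=LF[6]=2
  step 7: row=2, L[2]='b', prepend. Next row=LF[2]=5
  step 8: row=5, L[5]='a', prepend. Next row=LF[5]=1
  step 9: row=1, L[1]='f', prepend. Next row=LF[1]=8
  step 10: row=8, L[8]='l', prepend. Next row=LF[8]=11
  step 11: row=11, L[11]='a', prepend. Next row=LF[11]=3
  step 12: row=3, L[3]='f', prepend. Next row=LF[3]=9
  step 13: row=9, L[9]='l', prepend. Next row=LF[9]=12
  step 14: row=12, L[12]='a', prepend. Next row=LF[12]=4
Reversed output: alfalfabadger$

Answer: alfalfabadger$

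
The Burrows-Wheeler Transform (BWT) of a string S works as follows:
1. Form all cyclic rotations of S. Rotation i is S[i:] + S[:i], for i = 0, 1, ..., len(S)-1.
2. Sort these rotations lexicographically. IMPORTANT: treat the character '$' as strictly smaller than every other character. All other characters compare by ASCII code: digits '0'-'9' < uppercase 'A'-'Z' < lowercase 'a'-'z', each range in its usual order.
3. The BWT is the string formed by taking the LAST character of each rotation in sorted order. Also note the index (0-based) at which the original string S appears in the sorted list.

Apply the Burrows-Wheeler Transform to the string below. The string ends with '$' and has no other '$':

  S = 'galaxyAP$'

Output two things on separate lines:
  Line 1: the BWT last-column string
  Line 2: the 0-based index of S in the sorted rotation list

Answer: PyAgl$aax
5

Derivation:
All 9 rotations (rotation i = S[i:]+S[:i]):
  rot[0] = galaxyAP$
  rot[1] = alaxyAP$g
  rot[2] = laxyAP$ga
  rot[3] = axyAP$gal
  rot[4] = xyAP$gala
  rot[5] = yAP$galax
  rot[6] = AP$galaxy
  rot[7] = P$galaxyA
  rot[8] = $galaxyAP
Sorted (with $ < everything):
  sorted[0] = $galaxyAP  (last char: 'P')
  sorted[1] = AP$galaxy  (last char: 'y')
  sorted[2] = P$galaxyA  (last char: 'A')
  sorted[3] = alaxyAP$g  (last char: 'g')
  sorted[4] = axyAP$gal  (last char: 'l')
  sorted[5] = galaxyAP$  (last char: '$')
  sorted[6] = laxyAP$ga  (last char: 'a')
  sorted[7] = xyAP$gala  (last char: 'a')
  sorted[8] = yAP$galax  (last char: 'x')
Last column: PyAgl$aax
Original string S is at sorted index 5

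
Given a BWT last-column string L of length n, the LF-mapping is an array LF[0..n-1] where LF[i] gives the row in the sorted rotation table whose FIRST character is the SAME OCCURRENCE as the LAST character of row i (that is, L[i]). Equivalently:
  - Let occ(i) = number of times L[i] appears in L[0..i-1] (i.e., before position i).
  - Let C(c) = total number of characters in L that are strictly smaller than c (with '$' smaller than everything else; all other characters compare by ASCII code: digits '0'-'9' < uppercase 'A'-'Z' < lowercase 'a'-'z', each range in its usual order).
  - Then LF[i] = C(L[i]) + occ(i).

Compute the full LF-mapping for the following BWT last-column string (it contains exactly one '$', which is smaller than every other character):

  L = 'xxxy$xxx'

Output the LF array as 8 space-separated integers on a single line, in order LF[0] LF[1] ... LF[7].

Answer: 1 2 3 7 0 4 5 6

Derivation:
Char counts: '$':1, 'x':6, 'y':1
C (first-col start): C('$')=0, C('x')=1, C('y')=7
L[0]='x': occ=0, LF[0]=C('x')+0=1+0=1
L[1]='x': occ=1, LF[1]=C('x')+1=1+1=2
L[2]='x': occ=2, LF[2]=C('x')+2=1+2=3
L[3]='y': occ=0, LF[3]=C('y')+0=7+0=7
L[4]='$': occ=0, LF[4]=C('$')+0=0+0=0
L[5]='x': occ=3, LF[5]=C('x')+3=1+3=4
L[6]='x': occ=4, LF[6]=C('x')+4=1+4=5
L[7]='x': occ=5, LF[7]=C('x')+5=1+5=6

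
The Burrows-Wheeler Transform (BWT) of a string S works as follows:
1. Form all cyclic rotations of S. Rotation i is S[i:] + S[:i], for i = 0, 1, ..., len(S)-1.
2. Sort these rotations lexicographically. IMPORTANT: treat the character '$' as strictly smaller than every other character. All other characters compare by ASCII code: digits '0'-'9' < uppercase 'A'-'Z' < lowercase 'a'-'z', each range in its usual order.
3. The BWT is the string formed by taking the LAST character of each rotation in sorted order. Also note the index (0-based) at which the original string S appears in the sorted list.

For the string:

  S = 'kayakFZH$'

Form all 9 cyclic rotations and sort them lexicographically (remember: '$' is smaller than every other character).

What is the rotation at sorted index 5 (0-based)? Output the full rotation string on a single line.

Answer: ayakFZH$k

Derivation:
All 9 rotations (rotation i = S[i:]+S[:i]):
  rot[0] = kayakFZH$
  rot[1] = ayakFZH$k
  rot[2] = yakFZH$ka
  rot[3] = akFZH$kay
  rot[4] = kFZH$kaya
  rot[5] = FZH$kayak
  rot[6] = ZH$kayakF
  rot[7] = H$kayakFZ
  rot[8] = $kayakFZH
Sorted (with $ < everything):
  sorted[0] = $kayakFZH
  sorted[1] = FZH$kayak
  sorted[2] = H$kayakFZ
  sorted[3] = ZH$kayakF
  sorted[4] = akFZH$kay
  sorted[5] = ayakFZH$k
  sorted[6] = kFZH$kaya
  sorted[7] = kayakFZH$
  sorted[8] = yakFZH$ka
sorted[5] = ayakFZH$k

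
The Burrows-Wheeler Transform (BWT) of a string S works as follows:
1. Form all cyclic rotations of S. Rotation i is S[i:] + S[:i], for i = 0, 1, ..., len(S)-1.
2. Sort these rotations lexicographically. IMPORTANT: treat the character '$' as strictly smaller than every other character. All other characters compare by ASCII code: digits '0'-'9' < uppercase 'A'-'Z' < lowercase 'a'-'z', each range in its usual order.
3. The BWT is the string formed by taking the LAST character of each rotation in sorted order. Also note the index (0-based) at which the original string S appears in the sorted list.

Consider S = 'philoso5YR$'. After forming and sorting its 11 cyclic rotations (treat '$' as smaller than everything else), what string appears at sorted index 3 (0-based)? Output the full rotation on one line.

Answer: YR$philoso5

Derivation:
All 11 rotations (rotation i = S[i:]+S[:i]):
  rot[0] = philoso5YR$
  rot[1] = hiloso5YR$p
  rot[2] = iloso5YR$ph
  rot[3] = loso5YR$phi
  rot[4] = oso5YR$phil
  rot[5] = so5YR$philo
  rot[6] = o5YR$philos
  rot[7] = 5YR$philoso
  rot[8] = YR$philoso5
  rot[9] = R$philoso5Y
  rot[10] = $philoso5YR
Sorted (with $ < everything):
  sorted[0] = $philoso5YR
  sorted[1] = 5YR$philoso
  sorted[2] = R$philoso5Y
  sorted[3] = YR$philoso5
  sorted[4] = hiloso5YR$p
  sorted[5] = iloso5YR$ph
  sorted[6] = loso5YR$phi
  sorted[7] = o5YR$philos
  sorted[8] = oso5YR$phil
  sorted[9] = philoso5YR$
  sorted[10] = so5YR$philo
sorted[3] = YR$philoso5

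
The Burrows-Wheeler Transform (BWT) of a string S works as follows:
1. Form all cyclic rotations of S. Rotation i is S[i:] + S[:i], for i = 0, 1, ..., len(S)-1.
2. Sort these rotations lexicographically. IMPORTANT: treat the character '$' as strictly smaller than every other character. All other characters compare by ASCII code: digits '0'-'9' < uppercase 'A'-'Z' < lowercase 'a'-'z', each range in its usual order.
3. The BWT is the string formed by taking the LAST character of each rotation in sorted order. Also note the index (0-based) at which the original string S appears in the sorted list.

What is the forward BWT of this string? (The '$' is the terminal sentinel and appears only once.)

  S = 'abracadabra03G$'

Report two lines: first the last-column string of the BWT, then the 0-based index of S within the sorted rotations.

Answer: Ga03rd$rcaaaabb
6

Derivation:
All 15 rotations (rotation i = S[i:]+S[:i]):
  rot[0] = abracadabra03G$
  rot[1] = bracadabra03G$a
  rot[2] = racadabra03G$ab
  rot[3] = acadabra03G$abr
  rot[4] = cadabra03G$abra
  rot[5] = adabra03G$abrac
  rot[6] = dabra03G$abraca
  rot[7] = abra03G$abracad
  rot[8] = bra03G$abracada
  rot[9] = ra03G$abracadab
  rot[10] = a03G$abracadabr
  rot[11] = 03G$abracadabra
  rot[12] = 3G$abracadabra0
  rot[13] = G$abracadabra03
  rot[14] = $abracadabra03G
Sorted (with $ < everything):
  sorted[0] = $abracadabra03G  (last char: 'G')
  sorted[1] = 03G$abracadabra  (last char: 'a')
  sorted[2] = 3G$abracadabra0  (last char: '0')
  sorted[3] = G$abracadabra03  (last char: '3')
  sorted[4] = a03G$abracadabr  (last char: 'r')
  sorted[5] = abra03G$abracad  (last char: 'd')
  sorted[6] = abracadabra03G$  (last char: '$')
  sorted[7] = acadabra03G$abr  (last char: 'r')
  sorted[8] = adabra03G$abrac  (last char: 'c')
  sorted[9] = bra03G$abracada  (last char: 'a')
  sorted[10] = bracadabra03G$a  (last char: 'a')
  sorted[11] = cadabra03G$abra  (last char: 'a')
  sorted[12] = dabra03G$abraca  (last char: 'a')
  sorted[13] = ra03G$abracadab  (last char: 'b')
  sorted[14] = racadabra03G$ab  (last char: 'b')
Last column: Ga03rd$rcaaaabb
Original string S is at sorted index 6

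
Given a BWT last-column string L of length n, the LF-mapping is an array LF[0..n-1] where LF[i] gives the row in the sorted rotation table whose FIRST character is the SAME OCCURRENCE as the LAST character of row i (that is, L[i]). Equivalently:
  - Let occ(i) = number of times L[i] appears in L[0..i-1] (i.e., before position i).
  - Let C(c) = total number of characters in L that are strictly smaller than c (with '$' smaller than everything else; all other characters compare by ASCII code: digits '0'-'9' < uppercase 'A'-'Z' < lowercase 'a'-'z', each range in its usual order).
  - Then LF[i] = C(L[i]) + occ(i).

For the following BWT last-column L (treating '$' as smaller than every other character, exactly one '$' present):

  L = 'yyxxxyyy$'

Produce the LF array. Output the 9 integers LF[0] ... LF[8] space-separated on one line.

Char counts: '$':1, 'x':3, 'y':5
C (first-col start): C('$')=0, C('x')=1, C('y')=4
L[0]='y': occ=0, LF[0]=C('y')+0=4+0=4
L[1]='y': occ=1, LF[1]=C('y')+1=4+1=5
L[2]='x': occ=0, LF[2]=C('x')+0=1+0=1
L[3]='x': occ=1, LF[3]=C('x')+1=1+1=2
L[4]='x': occ=2, LF[4]=C('x')+2=1+2=3
L[5]='y': occ=2, LF[5]=C('y')+2=4+2=6
L[6]='y': occ=3, LF[6]=C('y')+3=4+3=7
L[7]='y': occ=4, LF[7]=C('y')+4=4+4=8
L[8]='$': occ=0, LF[8]=C('$')+0=0+0=0

Answer: 4 5 1 2 3 6 7 8 0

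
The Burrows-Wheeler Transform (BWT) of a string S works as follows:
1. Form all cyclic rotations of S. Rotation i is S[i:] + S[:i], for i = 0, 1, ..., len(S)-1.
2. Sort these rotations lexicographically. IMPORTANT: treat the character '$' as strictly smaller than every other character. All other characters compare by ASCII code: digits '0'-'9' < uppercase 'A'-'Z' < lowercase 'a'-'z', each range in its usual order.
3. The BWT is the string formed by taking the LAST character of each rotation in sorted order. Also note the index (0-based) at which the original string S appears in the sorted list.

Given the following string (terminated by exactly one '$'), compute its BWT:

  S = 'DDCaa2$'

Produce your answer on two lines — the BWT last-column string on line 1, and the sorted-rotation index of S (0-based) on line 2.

All 7 rotations (rotation i = S[i:]+S[:i]):
  rot[0] = DDCaa2$
  rot[1] = DCaa2$D
  rot[2] = Caa2$DD
  rot[3] = aa2$DDC
  rot[4] = a2$DDCa
  rot[5] = 2$DDCaa
  rot[6] = $DDCaa2
Sorted (with $ < everything):
  sorted[0] = $DDCaa2  (last char: '2')
  sorted[1] = 2$DDCaa  (last char: 'a')
  sorted[2] = Caa2$DD  (last char: 'D')
  sorted[3] = DCaa2$D  (last char: 'D')
  sorted[4] = DDCaa2$  (last char: '$')
  sorted[5] = a2$DDCa  (last char: 'a')
  sorted[6] = aa2$DDC  (last char: 'C')
Last column: 2aDD$aC
Original string S is at sorted index 4

Answer: 2aDD$aC
4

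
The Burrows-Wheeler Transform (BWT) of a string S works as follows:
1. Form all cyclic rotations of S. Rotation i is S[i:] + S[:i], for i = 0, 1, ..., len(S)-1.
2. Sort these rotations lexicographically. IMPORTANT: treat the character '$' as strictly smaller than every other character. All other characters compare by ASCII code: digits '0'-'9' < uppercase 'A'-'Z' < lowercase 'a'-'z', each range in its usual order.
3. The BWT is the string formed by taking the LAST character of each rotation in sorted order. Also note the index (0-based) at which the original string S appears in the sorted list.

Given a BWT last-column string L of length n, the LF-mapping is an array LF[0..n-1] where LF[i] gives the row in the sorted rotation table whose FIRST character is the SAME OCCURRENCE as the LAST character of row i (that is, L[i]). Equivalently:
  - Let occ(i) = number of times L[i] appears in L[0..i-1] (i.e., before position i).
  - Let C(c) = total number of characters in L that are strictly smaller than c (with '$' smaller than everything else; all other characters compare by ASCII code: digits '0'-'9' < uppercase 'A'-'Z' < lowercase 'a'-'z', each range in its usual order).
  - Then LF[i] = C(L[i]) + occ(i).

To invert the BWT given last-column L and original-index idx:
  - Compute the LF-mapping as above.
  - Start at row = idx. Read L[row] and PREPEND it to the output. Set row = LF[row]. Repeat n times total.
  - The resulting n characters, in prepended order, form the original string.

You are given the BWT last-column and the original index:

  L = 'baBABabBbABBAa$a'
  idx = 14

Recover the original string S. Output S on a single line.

LF mapping: 13 9 4 1 5 10 14 6 15 2 7 8 3 11 0 12
Walk LF starting at row 14, prepending L[row]:
  step 1: row=14, L[14]='$', prepend. Next row=LF[14]=0
  step 2: row=0, L[0]='b', prepend. Next row=LF[0]=13
  step 3: row=13, L[13]='a', prepend. Next row=LF[13]=11
  step 4: row=11, L[11]='B', prepend. Next row=LF[11]=8
  step 5: row=8, L[8]='b', prepend. Next row=LF[8]=15
  step 6: row=15, L[15]='a', prepend. Next row=LF[15]=12
  step 7: row=12, L[12]='A', prepend. Next row=LF[12]=3
  step 8: row=3, L[3]='A', prepend. Next row=LF[3]=1
  step 9: row=1, L[1]='a', prepend. Next row=LF[1]=9
  step 10: row=9, L[9]='A', prepend. Next row=LF[9]=2
  step 11: row=2, L[2]='B', prepend. Next row=LF[2]=4
  step 12: row=4, L[4]='B', prepend. Next row=LF[4]=5
  step 13: row=5, L[5]='a', prepend. Next row=LF[5]=10
  step 14: row=10, L[10]='B', prepend. Next row=LF[10]=7
  step 15: row=7, L[7]='B', prepend. Next row=LF[7]=6
  step 16: row=6, L[6]='b', prepend. Next row=LF[6]=14
Reversed output: bBBaBBAaAAabBab$

Answer: bBBaBBAaAAabBab$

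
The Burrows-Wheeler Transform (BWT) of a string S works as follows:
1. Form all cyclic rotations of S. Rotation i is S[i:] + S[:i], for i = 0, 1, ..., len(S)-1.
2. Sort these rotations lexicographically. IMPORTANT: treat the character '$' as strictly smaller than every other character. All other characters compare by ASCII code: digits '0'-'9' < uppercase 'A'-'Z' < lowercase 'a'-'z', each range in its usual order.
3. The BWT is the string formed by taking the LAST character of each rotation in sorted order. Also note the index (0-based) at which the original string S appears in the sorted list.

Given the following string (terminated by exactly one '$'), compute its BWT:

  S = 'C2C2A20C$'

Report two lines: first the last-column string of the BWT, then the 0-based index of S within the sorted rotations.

Answer: C2ACC202$
8

Derivation:
All 9 rotations (rotation i = S[i:]+S[:i]):
  rot[0] = C2C2A20C$
  rot[1] = 2C2A20C$C
  rot[2] = C2A20C$C2
  rot[3] = 2A20C$C2C
  rot[4] = A20C$C2C2
  rot[5] = 20C$C2C2A
  rot[6] = 0C$C2C2A2
  rot[7] = C$C2C2A20
  rot[8] = $C2C2A20C
Sorted (with $ < everything):
  sorted[0] = $C2C2A20C  (last char: 'C')
  sorted[1] = 0C$C2C2A2  (last char: '2')
  sorted[2] = 20C$C2C2A  (last char: 'A')
  sorted[3] = 2A20C$C2C  (last char: 'C')
  sorted[4] = 2C2A20C$C  (last char: 'C')
  sorted[5] = A20C$C2C2  (last char: '2')
  sorted[6] = C$C2C2A20  (last char: '0')
  sorted[7] = C2A20C$C2  (last char: '2')
  sorted[8] = C2C2A20C$  (last char: '$')
Last column: C2ACC202$
Original string S is at sorted index 8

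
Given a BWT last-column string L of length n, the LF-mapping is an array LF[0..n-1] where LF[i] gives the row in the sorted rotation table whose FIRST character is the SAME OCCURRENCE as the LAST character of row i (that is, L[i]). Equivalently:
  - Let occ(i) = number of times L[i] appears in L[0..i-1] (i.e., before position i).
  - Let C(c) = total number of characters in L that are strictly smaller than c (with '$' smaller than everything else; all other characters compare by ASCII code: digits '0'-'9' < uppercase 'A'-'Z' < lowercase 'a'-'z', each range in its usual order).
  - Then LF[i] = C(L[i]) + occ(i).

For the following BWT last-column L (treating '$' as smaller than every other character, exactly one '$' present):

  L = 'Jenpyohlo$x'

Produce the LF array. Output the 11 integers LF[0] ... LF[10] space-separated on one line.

Answer: 1 2 5 8 10 6 3 4 7 0 9

Derivation:
Char counts: '$':1, 'J':1, 'e':1, 'h':1, 'l':1, 'n':1, 'o':2, 'p':1, 'x':1, 'y':1
C (first-col start): C('$')=0, C('J')=1, C('e')=2, C('h')=3, C('l')=4, C('n')=5, C('o')=6, C('p')=8, C('x')=9, C('y')=10
L[0]='J': occ=0, LF[0]=C('J')+0=1+0=1
L[1]='e': occ=0, LF[1]=C('e')+0=2+0=2
L[2]='n': occ=0, LF[2]=C('n')+0=5+0=5
L[3]='p': occ=0, LF[3]=C('p')+0=8+0=8
L[4]='y': occ=0, LF[4]=C('y')+0=10+0=10
L[5]='o': occ=0, LF[5]=C('o')+0=6+0=6
L[6]='h': occ=0, LF[6]=C('h')+0=3+0=3
L[7]='l': occ=0, LF[7]=C('l')+0=4+0=4
L[8]='o': occ=1, LF[8]=C('o')+1=6+1=7
L[9]='$': occ=0, LF[9]=C('$')+0=0+0=0
L[10]='x': occ=0, LF[10]=C('x')+0=9+0=9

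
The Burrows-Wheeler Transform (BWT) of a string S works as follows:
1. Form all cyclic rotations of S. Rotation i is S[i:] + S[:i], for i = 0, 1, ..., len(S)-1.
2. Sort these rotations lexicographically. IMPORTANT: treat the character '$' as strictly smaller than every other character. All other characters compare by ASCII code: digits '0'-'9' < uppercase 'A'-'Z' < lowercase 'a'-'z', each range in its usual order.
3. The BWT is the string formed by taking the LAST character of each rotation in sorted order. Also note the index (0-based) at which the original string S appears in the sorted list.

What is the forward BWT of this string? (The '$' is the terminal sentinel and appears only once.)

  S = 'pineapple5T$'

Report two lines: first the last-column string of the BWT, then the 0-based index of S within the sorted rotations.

Answer: Te5elnppi$pa
9

Derivation:
All 12 rotations (rotation i = S[i:]+S[:i]):
  rot[0] = pineapple5T$
  rot[1] = ineapple5T$p
  rot[2] = neapple5T$pi
  rot[3] = eapple5T$pin
  rot[4] = apple5T$pine
  rot[5] = pple5T$pinea
  rot[6] = ple5T$pineap
  rot[7] = le5T$pineapp
  rot[8] = e5T$pineappl
  rot[9] = 5T$pineapple
  rot[10] = T$pineapple5
  rot[11] = $pineapple5T
Sorted (with $ < everything):
  sorted[0] = $pineapple5T  (last char: 'T')
  sorted[1] = 5T$pineapple  (last char: 'e')
  sorted[2] = T$pineapple5  (last char: '5')
  sorted[3] = apple5T$pine  (last char: 'e')
  sorted[4] = e5T$pineappl  (last char: 'l')
  sorted[5] = eapple5T$pin  (last char: 'n')
  sorted[6] = ineapple5T$p  (last char: 'p')
  sorted[7] = le5T$pineapp  (last char: 'p')
  sorted[8] = neapple5T$pi  (last char: 'i')
  sorted[9] = pineapple5T$  (last char: '$')
  sorted[10] = ple5T$pineap  (last char: 'p')
  sorted[11] = pple5T$pinea  (last char: 'a')
Last column: Te5elnppi$pa
Original string S is at sorted index 9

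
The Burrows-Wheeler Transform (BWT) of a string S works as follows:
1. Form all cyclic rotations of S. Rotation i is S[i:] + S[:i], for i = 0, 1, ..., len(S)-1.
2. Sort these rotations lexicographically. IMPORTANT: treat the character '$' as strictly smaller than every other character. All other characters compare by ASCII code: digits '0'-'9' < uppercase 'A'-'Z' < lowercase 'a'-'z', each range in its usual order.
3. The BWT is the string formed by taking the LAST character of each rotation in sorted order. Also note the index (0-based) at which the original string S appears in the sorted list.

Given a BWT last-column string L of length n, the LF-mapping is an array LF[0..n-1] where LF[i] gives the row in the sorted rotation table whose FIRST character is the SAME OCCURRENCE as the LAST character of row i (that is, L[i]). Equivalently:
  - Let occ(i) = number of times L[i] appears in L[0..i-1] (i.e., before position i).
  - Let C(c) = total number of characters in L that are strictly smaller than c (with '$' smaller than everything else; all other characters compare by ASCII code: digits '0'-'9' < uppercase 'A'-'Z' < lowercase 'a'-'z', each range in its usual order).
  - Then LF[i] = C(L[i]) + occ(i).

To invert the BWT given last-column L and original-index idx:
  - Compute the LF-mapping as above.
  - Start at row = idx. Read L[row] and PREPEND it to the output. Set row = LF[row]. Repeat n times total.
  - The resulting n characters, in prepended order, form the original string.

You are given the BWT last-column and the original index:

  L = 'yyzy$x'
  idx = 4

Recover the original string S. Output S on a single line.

LF mapping: 2 3 5 4 0 1
Walk LF starting at row 4, prepending L[row]:
  step 1: row=4, L[4]='$', prepend. Next row=LF[4]=0
  step 2: row=0, L[0]='y', prepend. Next row=LF[0]=2
  step 3: row=2, L[2]='z', prepend. Next row=LF[2]=5
  step 4: row=5, L[5]='x', prepend. Next row=LF[5]=1
  step 5: row=1, L[1]='y', prepend. Next row=LF[1]=3
  step 6: row=3, L[3]='y', prepend. Next row=LF[3]=4
Reversed output: yyxzy$

Answer: yyxzy$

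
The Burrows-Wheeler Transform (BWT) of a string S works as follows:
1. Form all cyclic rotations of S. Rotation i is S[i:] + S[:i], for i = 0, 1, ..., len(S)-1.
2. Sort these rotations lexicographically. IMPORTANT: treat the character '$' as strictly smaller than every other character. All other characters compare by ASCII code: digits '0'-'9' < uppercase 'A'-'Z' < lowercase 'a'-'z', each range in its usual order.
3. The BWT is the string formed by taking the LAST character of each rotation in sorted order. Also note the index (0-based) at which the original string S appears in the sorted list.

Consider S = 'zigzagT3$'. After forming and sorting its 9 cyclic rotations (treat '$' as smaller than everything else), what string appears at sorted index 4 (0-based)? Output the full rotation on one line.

All 9 rotations (rotation i = S[i:]+S[:i]):
  rot[0] = zigzagT3$
  rot[1] = igzagT3$z
  rot[2] = gzagT3$zi
  rot[3] = zagT3$zig
  rot[4] = agT3$zigz
  rot[5] = gT3$zigza
  rot[6] = T3$zigzag
  rot[7] = 3$zigzagT
  rot[8] = $zigzagT3
Sorted (with $ < everything):
  sorted[0] = $zigzagT3
  sorted[1] = 3$zigzagT
  sorted[2] = T3$zigzag
  sorted[3] = agT3$zigz
  sorted[4] = gT3$zigza
  sorted[5] = gzagT3$zi
  sorted[6] = igzagT3$z
  sorted[7] = zagT3$zig
  sorted[8] = zigzagT3$
sorted[4] = gT3$zigza

Answer: gT3$zigza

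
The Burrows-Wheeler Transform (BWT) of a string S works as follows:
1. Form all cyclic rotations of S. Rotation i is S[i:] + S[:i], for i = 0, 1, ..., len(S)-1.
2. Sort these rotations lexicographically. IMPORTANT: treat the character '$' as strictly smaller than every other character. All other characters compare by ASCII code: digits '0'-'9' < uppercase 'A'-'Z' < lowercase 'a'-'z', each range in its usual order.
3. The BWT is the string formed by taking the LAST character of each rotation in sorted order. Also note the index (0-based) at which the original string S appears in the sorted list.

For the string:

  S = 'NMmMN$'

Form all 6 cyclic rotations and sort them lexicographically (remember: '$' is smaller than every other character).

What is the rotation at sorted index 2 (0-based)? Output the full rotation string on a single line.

Answer: MmMN$N

Derivation:
All 6 rotations (rotation i = S[i:]+S[:i]):
  rot[0] = NMmMN$
  rot[1] = MmMN$N
  rot[2] = mMN$NM
  rot[3] = MN$NMm
  rot[4] = N$NMmM
  rot[5] = $NMmMN
Sorted (with $ < everything):
  sorted[0] = $NMmMN
  sorted[1] = MN$NMm
  sorted[2] = MmMN$N
  sorted[3] = N$NMmM
  sorted[4] = NMmMN$
  sorted[5] = mMN$NM
sorted[2] = MmMN$N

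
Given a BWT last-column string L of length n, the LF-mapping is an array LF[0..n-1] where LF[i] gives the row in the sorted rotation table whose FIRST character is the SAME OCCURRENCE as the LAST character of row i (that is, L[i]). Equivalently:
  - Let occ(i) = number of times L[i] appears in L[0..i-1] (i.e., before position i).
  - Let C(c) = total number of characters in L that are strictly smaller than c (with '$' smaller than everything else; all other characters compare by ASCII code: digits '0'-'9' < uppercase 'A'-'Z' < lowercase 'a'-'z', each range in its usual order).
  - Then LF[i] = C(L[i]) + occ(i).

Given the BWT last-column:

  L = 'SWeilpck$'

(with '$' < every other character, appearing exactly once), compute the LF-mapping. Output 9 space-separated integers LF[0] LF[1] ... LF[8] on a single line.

Answer: 1 2 4 5 7 8 3 6 0

Derivation:
Char counts: '$':1, 'S':1, 'W':1, 'c':1, 'e':1, 'i':1, 'k':1, 'l':1, 'p':1
C (first-col start): C('$')=0, C('S')=1, C('W')=2, C('c')=3, C('e')=4, C('i')=5, C('k')=6, C('l')=7, C('p')=8
L[0]='S': occ=0, LF[0]=C('S')+0=1+0=1
L[1]='W': occ=0, LF[1]=C('W')+0=2+0=2
L[2]='e': occ=0, LF[2]=C('e')+0=4+0=4
L[3]='i': occ=0, LF[3]=C('i')+0=5+0=5
L[4]='l': occ=0, LF[4]=C('l')+0=7+0=7
L[5]='p': occ=0, LF[5]=C('p')+0=8+0=8
L[6]='c': occ=0, LF[6]=C('c')+0=3+0=3
L[7]='k': occ=0, LF[7]=C('k')+0=6+0=6
L[8]='$': occ=0, LF[8]=C('$')+0=0+0=0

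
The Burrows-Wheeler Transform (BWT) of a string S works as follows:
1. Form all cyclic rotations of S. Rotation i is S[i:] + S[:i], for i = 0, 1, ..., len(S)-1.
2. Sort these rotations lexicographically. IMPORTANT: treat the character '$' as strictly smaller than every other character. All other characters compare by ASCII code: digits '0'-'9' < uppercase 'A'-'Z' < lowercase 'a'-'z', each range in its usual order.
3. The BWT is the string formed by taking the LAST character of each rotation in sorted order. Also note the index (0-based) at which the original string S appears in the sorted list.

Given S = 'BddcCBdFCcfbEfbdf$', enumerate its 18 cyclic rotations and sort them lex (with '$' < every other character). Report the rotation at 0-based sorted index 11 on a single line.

All 18 rotations (rotation i = S[i:]+S[:i]):
  rot[0] = BddcCBdFCcfbEfbdf$
  rot[1] = ddcCBdFCcfbEfbdf$B
  rot[2] = dcCBdFCcfbEfbdf$Bd
  rot[3] = cCBdFCcfbEfbdf$Bdd
  rot[4] = CBdFCcfbEfbdf$Bddc
  rot[5] = BdFCcfbEfbdf$BddcC
  rot[6] = dFCcfbEfbdf$BddcCB
  rot[7] = FCcfbEfbdf$BddcCBd
  rot[8] = CcfbEfbdf$BddcCBdF
  rot[9] = cfbEfbdf$BddcCBdFC
  rot[10] = fbEfbdf$BddcCBdFCc
  rot[11] = bEfbdf$BddcCBdFCcf
  rot[12] = Efbdf$BddcCBdFCcfb
  rot[13] = fbdf$BddcCBdFCcfbE
  rot[14] = bdf$BddcCBdFCcfbEf
  rot[15] = df$BddcCBdFCcfbEfb
  rot[16] = f$BddcCBdFCcfbEfbd
  rot[17] = $BddcCBdFCcfbEfbdf
Sorted (with $ < everything):
  sorted[0] = $BddcCBdFCcfbEfbdf
  sorted[1] = BdFCcfbEfbdf$BddcC
  sorted[2] = BddcCBdFCcfbEfbdf$
  sorted[3] = CBdFCcfbEfbdf$Bddc
  sorted[4] = CcfbEfbdf$BddcCBdF
  sorted[5] = Efbdf$BddcCBdFCcfb
  sorted[6] = FCcfbEfbdf$BddcCBd
  sorted[7] = bEfbdf$BddcCBdFCcf
  sorted[8] = bdf$BddcCBdFCcfbEf
  sorted[9] = cCBdFCcfbEfbdf$Bdd
  sorted[10] = cfbEfbdf$BddcCBdFC
  sorted[11] = dFCcfbEfbdf$BddcCB
  sorted[12] = dcCBdFCcfbEfbdf$Bd
  sorted[13] = ddcCBdFCcfbEfbdf$B
  sorted[14] = df$BddcCBdFCcfbEfb
  sorted[15] = f$BddcCBdFCcfbEfbd
  sorted[16] = fbEfbdf$BddcCBdFCc
  sorted[17] = fbdf$BddcCBdFCcfbE
sorted[11] = dFCcfbEfbdf$BddcCB

Answer: dFCcfbEfbdf$BddcCB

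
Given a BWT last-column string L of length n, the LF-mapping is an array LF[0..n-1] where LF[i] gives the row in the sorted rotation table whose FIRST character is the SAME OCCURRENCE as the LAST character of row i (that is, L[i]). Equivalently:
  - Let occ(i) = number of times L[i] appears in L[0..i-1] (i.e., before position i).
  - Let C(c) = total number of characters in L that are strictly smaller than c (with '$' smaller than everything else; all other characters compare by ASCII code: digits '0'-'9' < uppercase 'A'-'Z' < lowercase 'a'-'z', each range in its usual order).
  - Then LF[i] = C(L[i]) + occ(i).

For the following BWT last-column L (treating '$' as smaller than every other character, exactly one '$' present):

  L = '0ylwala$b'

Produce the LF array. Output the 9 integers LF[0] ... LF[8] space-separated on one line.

Char counts: '$':1, '0':1, 'a':2, 'b':1, 'l':2, 'w':1, 'y':1
C (first-col start): C('$')=0, C('0')=1, C('a')=2, C('b')=4, C('l')=5, C('w')=7, C('y')=8
L[0]='0': occ=0, LF[0]=C('0')+0=1+0=1
L[1]='y': occ=0, LF[1]=C('y')+0=8+0=8
L[2]='l': occ=0, LF[2]=C('l')+0=5+0=5
L[3]='w': occ=0, LF[3]=C('w')+0=7+0=7
L[4]='a': occ=0, LF[4]=C('a')+0=2+0=2
L[5]='l': occ=1, LF[5]=C('l')+1=5+1=6
L[6]='a': occ=1, LF[6]=C('a')+1=2+1=3
L[7]='$': occ=0, LF[7]=C('$')+0=0+0=0
L[8]='b': occ=0, LF[8]=C('b')+0=4+0=4

Answer: 1 8 5 7 2 6 3 0 4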